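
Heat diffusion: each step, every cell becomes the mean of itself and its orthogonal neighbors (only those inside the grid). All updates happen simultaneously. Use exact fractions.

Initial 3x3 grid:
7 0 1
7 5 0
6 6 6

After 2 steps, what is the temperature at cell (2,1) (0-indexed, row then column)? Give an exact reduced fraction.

Step 1: cell (2,1) = 23/4
Step 2: cell (2,1) = 1181/240
Full grid after step 2:
  85/18 237/80 79/36
  417/80 437/100 41/15
  55/9 1181/240 17/4

Answer: 1181/240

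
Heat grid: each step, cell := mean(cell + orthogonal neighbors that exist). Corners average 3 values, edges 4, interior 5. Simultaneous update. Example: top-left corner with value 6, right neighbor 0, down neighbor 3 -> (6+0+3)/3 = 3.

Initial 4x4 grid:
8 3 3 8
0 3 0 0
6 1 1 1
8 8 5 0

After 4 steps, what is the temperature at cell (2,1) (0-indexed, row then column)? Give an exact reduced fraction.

Answer: 7849/2250

Derivation:
Step 1: cell (2,1) = 19/5
Step 2: cell (2,1) = 321/100
Step 3: cell (2,1) = 2731/750
Step 4: cell (2,1) = 7849/2250
Full grid after step 4:
  230281/64800 686893/216000 621253/216000 84647/32400
  389699/108000 583687/180000 232547/90000 504493/216000
  451831/108000 7849/2250 10843/4000 6319/2880
  73127/16200 433951/108000 21581/7200 17417/7200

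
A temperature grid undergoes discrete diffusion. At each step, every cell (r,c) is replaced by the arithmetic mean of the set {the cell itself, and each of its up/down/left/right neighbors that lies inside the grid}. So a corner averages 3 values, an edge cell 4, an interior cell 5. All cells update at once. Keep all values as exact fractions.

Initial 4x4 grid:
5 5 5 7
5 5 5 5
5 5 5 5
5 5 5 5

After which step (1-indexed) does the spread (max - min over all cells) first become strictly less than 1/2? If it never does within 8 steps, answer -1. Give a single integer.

Answer: 3

Derivation:
Step 1: max=17/3, min=5, spread=2/3
Step 2: max=50/9, min=5, spread=5/9
Step 3: max=581/108, min=5, spread=41/108
  -> spread < 1/2 first at step 3
Step 4: max=17243/3240, min=5, spread=1043/3240
Step 5: max=511553/97200, min=5, spread=25553/97200
Step 6: max=15251459/2916000, min=45079/9000, spread=645863/2916000
Step 7: max=455041691/87480000, min=300971/60000, spread=16225973/87480000
Step 8: max=13599477983/2624400000, min=135701/27000, spread=409340783/2624400000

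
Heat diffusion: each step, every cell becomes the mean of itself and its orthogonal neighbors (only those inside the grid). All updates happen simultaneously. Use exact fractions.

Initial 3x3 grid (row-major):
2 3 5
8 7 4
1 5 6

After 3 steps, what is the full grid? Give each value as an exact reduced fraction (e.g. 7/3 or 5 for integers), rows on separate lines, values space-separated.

After step 1:
  13/3 17/4 4
  9/2 27/5 11/2
  14/3 19/4 5
After step 2:
  157/36 1079/240 55/12
  189/40 122/25 199/40
  167/36 1189/240 61/12
After step 3:
  9779/2160 65953/14400 3373/720
  3721/800 2403/500 11713/2400
  10309/2160 70403/14400 1201/240

Answer: 9779/2160 65953/14400 3373/720
3721/800 2403/500 11713/2400
10309/2160 70403/14400 1201/240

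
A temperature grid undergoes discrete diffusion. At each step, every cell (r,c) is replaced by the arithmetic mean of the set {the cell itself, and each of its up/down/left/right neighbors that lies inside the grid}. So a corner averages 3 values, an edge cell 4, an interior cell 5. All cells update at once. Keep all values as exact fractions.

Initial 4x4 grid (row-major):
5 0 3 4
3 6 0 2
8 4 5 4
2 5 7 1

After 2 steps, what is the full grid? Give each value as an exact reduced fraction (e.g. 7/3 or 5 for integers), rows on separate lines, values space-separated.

Answer: 35/9 631/240 229/80 29/12
901/240 102/25 281/100 117/40
407/80 419/100 203/50 27/8
55/12 49/10 17/4 23/6

Derivation:
After step 1:
  8/3 7/2 7/4 3
  11/2 13/5 16/5 5/2
  17/4 28/5 4 3
  5 9/2 9/2 4
After step 2:
  35/9 631/240 229/80 29/12
  901/240 102/25 281/100 117/40
  407/80 419/100 203/50 27/8
  55/12 49/10 17/4 23/6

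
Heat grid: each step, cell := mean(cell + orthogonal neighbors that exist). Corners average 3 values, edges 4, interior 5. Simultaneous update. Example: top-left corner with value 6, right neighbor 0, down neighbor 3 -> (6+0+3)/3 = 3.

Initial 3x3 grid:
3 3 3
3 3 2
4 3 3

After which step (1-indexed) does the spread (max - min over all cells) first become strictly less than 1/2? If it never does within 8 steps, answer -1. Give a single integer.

Step 1: max=10/3, min=8/3, spread=2/3
Step 2: max=59/18, min=653/240, spread=401/720
Step 3: max=3379/1080, min=6043/2160, spread=143/432
  -> spread < 1/2 first at step 3
Step 4: max=200723/64800, min=371321/129600, spread=1205/5184
Step 5: max=11853031/3888000, min=22437187/7776000, spread=10151/62208
Step 6: max=706633007/233280000, min=1359817889/466560000, spread=85517/746496
Step 7: max=42119195179/13996800000, min=81987043483/27993600000, spread=720431/8957952
Step 8: max=2518041044363/839808000000, min=4941250510601/1679616000000, spread=6069221/107495424

Answer: 3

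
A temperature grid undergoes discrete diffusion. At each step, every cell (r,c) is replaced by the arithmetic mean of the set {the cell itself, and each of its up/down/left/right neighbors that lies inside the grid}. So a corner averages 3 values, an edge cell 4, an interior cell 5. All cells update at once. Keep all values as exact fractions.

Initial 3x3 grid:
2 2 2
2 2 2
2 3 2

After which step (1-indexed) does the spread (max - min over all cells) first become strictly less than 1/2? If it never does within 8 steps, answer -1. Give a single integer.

Answer: 1

Derivation:
Step 1: max=7/3, min=2, spread=1/3
  -> spread < 1/2 first at step 1
Step 2: max=547/240, min=2, spread=67/240
Step 3: max=4757/2160, min=407/200, spread=1807/10800
Step 4: max=1885963/864000, min=11161/5400, spread=33401/288000
Step 5: max=16781933/7776000, min=1123391/540000, spread=3025513/38880000
Step 6: max=6685726867/3110400000, min=60355949/28800000, spread=53531/995328
Step 7: max=399280925849/186624000000, min=16343116051/7776000000, spread=450953/11943936
Step 8: max=23903783560603/11197440000000, min=1967248610519/933120000000, spread=3799043/143327232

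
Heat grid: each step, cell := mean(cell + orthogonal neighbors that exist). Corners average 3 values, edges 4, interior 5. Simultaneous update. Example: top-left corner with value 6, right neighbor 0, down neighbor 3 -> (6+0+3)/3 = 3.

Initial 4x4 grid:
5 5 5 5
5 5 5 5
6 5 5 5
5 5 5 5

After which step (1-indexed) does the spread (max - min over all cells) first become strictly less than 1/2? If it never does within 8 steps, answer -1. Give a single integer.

Step 1: max=16/3, min=5, spread=1/3
  -> spread < 1/2 first at step 1
Step 2: max=631/120, min=5, spread=31/120
Step 3: max=5611/1080, min=5, spread=211/1080
Step 4: max=556843/108000, min=5, spread=16843/108000
Step 5: max=4998643/972000, min=45079/9000, spread=130111/972000
Step 6: max=149442367/29160000, min=2707159/540000, spread=3255781/29160000
Step 7: max=4474353691/874800000, min=2711107/540000, spread=82360351/874800000
Step 8: max=133971316891/26244000000, min=488506441/97200000, spread=2074577821/26244000000

Answer: 1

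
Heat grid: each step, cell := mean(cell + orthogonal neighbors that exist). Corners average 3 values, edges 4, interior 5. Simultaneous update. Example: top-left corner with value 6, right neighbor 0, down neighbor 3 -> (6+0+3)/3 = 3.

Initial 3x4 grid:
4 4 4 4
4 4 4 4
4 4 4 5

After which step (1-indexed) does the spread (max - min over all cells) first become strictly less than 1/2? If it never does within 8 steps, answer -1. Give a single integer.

Answer: 1

Derivation:
Step 1: max=13/3, min=4, spread=1/3
  -> spread < 1/2 first at step 1
Step 2: max=77/18, min=4, spread=5/18
Step 3: max=905/216, min=4, spread=41/216
Step 4: max=107897/25920, min=4, spread=4217/25920
Step 5: max=6429949/1555200, min=28879/7200, spread=38417/311040
Step 6: max=384448211/93312000, min=578597/144000, spread=1903471/18662400
Step 7: max=22995869089/5598720000, min=17395759/4320000, spread=18038617/223948800
Step 8: max=1376960982851/335923200000, min=1568126759/388800000, spread=883978523/13436928000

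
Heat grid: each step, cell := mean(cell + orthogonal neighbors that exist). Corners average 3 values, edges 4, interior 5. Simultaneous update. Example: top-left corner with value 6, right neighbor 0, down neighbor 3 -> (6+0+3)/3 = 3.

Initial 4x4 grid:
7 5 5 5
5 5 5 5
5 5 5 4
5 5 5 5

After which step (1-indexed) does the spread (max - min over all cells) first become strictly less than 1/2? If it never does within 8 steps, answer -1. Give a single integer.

Answer: 4

Derivation:
Step 1: max=17/3, min=14/3, spread=1
Step 2: max=50/9, min=569/120, spread=293/360
Step 3: max=581/108, min=5189/1080, spread=23/40
Step 4: max=17243/3240, min=523157/108000, spread=154829/324000
  -> spread < 1/2 first at step 4
Step 5: max=2553499/486000, min=4721357/972000, spread=1587/4000
Step 6: max=38032001/7290000, min=142413593/29160000, spread=39977/120000
Step 7: max=453242357/87480000, min=4287803489/874800000, spread=1006667/3600000
Step 8: max=3382951019/656100000, min=129150055109/26244000000, spread=25382657/108000000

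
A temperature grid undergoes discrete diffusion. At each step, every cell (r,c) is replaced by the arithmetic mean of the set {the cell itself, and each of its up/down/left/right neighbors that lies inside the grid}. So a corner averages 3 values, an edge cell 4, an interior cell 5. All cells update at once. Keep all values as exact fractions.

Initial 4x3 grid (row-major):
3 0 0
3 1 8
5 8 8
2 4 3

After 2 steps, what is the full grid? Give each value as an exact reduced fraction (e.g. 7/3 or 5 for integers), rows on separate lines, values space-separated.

Answer: 2 29/12 95/36
27/8 349/100 53/12
491/120 247/50 53/10
149/36 1087/240 16/3

Derivation:
After step 1:
  2 1 8/3
  3 4 17/4
  9/2 26/5 27/4
  11/3 17/4 5
After step 2:
  2 29/12 95/36
  27/8 349/100 53/12
  491/120 247/50 53/10
  149/36 1087/240 16/3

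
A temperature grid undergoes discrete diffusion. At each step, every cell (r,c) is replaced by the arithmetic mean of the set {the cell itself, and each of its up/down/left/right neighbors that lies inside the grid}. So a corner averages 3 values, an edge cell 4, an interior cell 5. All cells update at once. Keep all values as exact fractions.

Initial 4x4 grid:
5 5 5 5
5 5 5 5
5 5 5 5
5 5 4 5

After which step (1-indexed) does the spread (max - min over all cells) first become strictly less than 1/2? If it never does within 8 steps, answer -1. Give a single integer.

Answer: 1

Derivation:
Step 1: max=5, min=14/3, spread=1/3
  -> spread < 1/2 first at step 1
Step 2: max=5, min=569/120, spread=31/120
Step 3: max=5, min=5189/1080, spread=211/1080
Step 4: max=5, min=523157/108000, spread=16843/108000
Step 5: max=44921/9000, min=4721357/972000, spread=130111/972000
Step 6: max=2692841/540000, min=142157633/29160000, spread=3255781/29160000
Step 7: max=2688893/540000, min=4273646309/874800000, spread=82360351/874800000
Step 8: max=483493559/97200000, min=128468683109/26244000000, spread=2074577821/26244000000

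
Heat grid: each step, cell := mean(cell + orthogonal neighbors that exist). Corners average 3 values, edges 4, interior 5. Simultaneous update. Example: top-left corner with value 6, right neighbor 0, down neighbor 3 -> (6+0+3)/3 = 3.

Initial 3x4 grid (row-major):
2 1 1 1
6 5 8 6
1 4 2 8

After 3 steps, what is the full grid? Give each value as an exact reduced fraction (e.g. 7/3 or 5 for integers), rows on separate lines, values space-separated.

Answer: 1183/360 3817/1200 13121/3600 8119/2160
24547/7200 1456/375 8137/2000 7371/1600
2047/540 14201/3600 17071/3600 10529/2160

Derivation:
After step 1:
  3 9/4 11/4 8/3
  7/2 24/5 22/5 23/4
  11/3 3 11/2 16/3
After step 2:
  35/12 16/5 181/60 67/18
  449/120 359/100 116/25 363/80
  61/18 509/120 547/120 199/36
After step 3:
  1183/360 3817/1200 13121/3600 8119/2160
  24547/7200 1456/375 8137/2000 7371/1600
  2047/540 14201/3600 17071/3600 10529/2160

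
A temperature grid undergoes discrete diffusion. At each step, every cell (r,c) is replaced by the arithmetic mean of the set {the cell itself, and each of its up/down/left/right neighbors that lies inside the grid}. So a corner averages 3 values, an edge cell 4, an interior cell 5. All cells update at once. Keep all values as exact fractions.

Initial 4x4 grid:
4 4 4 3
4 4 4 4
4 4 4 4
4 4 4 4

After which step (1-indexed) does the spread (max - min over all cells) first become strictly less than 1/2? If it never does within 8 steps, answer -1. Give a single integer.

Step 1: max=4, min=11/3, spread=1/3
  -> spread < 1/2 first at step 1
Step 2: max=4, min=67/18, spread=5/18
Step 3: max=4, min=823/216, spread=41/216
Step 4: max=4, min=24877/6480, spread=1043/6480
Step 5: max=4, min=752047/194400, spread=25553/194400
Step 6: max=71921/18000, min=22656541/5832000, spread=645863/5832000
Step 7: max=479029/120000, min=682198309/174960000, spread=16225973/174960000
Step 8: max=215299/54000, min=20517722017/5248800000, spread=409340783/5248800000

Answer: 1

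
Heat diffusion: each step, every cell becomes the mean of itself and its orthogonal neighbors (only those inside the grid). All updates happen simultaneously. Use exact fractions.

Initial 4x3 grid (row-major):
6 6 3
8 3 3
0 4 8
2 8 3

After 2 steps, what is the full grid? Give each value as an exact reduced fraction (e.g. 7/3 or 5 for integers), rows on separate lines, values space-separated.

Answer: 185/36 599/120 17/4
1153/240 112/25 351/80
941/240 433/100 1181/240
133/36 1111/240 181/36

Derivation:
After step 1:
  20/3 9/2 4
  17/4 24/5 17/4
  7/2 23/5 9/2
  10/3 17/4 19/3
After step 2:
  185/36 599/120 17/4
  1153/240 112/25 351/80
  941/240 433/100 1181/240
  133/36 1111/240 181/36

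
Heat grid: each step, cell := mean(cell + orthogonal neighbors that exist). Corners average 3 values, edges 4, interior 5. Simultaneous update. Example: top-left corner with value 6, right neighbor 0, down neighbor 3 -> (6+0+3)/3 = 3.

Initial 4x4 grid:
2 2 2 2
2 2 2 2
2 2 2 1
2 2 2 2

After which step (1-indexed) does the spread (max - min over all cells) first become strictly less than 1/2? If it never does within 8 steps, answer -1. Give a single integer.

Answer: 1

Derivation:
Step 1: max=2, min=5/3, spread=1/3
  -> spread < 1/2 first at step 1
Step 2: max=2, min=209/120, spread=31/120
Step 3: max=2, min=1949/1080, spread=211/1080
Step 4: max=2, min=199157/108000, spread=16843/108000
Step 5: max=17921/9000, min=1805357/972000, spread=130111/972000
Step 6: max=1072841/540000, min=54677633/29160000, spread=3255781/29160000
Step 7: max=1068893/540000, min=1649246309/874800000, spread=82360351/874800000
Step 8: max=191893559/97200000, min=49736683109/26244000000, spread=2074577821/26244000000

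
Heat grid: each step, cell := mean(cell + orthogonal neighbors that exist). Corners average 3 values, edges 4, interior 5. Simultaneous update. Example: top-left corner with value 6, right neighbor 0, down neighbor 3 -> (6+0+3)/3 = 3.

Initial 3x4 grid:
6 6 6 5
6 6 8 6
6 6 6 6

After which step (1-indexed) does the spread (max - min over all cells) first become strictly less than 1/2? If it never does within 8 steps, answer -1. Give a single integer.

Answer: 2

Derivation:
Step 1: max=13/2, min=17/3, spread=5/6
Step 2: max=159/25, min=6, spread=9/25
  -> spread < 1/2 first at step 2
Step 3: max=1253/200, min=1213/200, spread=1/5
Step 4: max=268357/43200, min=43807/7200, spread=1103/8640
Step 5: max=13386089/2160000, min=1466911/240000, spread=18389/216000
Step 6: max=962254997/155520000, min=1100873/180000, spread=444029/6220800
Step 7: max=57640076423/9331200000, min=2382110627/388800000, spread=3755371/74649600
Step 8: max=1152144171719/186624000000, min=143016050543/23328000000, spread=64126139/1492992000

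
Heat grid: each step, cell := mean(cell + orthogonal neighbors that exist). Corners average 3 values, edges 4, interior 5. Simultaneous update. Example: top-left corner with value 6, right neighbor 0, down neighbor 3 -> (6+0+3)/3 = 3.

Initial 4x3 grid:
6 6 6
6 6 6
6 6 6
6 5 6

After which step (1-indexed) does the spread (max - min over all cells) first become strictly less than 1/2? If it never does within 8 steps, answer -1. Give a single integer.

Answer: 1

Derivation:
Step 1: max=6, min=17/3, spread=1/3
  -> spread < 1/2 first at step 1
Step 2: max=6, min=1373/240, spread=67/240
Step 3: max=6, min=12523/2160, spread=437/2160
Step 4: max=5991/1000, min=5026469/864000, spread=29951/172800
Step 5: max=20171/3375, min=45440179/7776000, spread=206761/1555200
Step 6: max=32234329/5400000, min=18206204429/3110400000, spread=14430763/124416000
Step 7: max=2574347273/432000000, min=1094636258311/186624000000, spread=139854109/1492992000
Step 8: max=231428771023/38880000000, min=65762168109749/11197440000000, spread=7114543559/89579520000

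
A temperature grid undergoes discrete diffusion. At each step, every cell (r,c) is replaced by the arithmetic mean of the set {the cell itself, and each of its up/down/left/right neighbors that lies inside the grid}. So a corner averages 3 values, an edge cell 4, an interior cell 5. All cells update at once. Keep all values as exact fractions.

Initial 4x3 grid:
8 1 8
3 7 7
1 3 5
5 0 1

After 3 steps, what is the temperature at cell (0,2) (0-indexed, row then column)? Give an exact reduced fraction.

Step 1: cell (0,2) = 16/3
Step 2: cell (0,2) = 217/36
Step 3: cell (0,2) = 11507/2160
Full grid after step 3:
  1103/240 18727/3600 11507/2160
  10273/2400 13351/3000 36119/7200
  7783/2400 7159/2000 9083/2400
  481/180 13031/4800 91/30

Answer: 11507/2160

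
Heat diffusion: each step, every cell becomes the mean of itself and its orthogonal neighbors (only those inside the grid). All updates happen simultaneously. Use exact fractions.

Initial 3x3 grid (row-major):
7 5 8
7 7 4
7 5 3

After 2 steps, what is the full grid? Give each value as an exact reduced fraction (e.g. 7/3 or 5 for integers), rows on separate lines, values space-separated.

Answer: 241/36 487/80 215/36
379/60 607/100 623/120
113/18 643/120 5

Derivation:
After step 1:
  19/3 27/4 17/3
  7 28/5 11/2
  19/3 11/2 4
After step 2:
  241/36 487/80 215/36
  379/60 607/100 623/120
  113/18 643/120 5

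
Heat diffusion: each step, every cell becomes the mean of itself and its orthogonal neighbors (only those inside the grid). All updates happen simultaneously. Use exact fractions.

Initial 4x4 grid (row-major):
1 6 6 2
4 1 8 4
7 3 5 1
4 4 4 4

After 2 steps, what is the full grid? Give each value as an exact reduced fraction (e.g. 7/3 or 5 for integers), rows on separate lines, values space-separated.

Answer: 125/36 64/15 89/20 53/12
949/240 399/100 453/100 321/80
67/16 417/100 83/20 289/80
53/12 17/4 19/5 43/12

Derivation:
After step 1:
  11/3 7/2 11/2 4
  13/4 22/5 24/5 15/4
  9/2 4 21/5 7/2
  5 15/4 17/4 3
After step 2:
  125/36 64/15 89/20 53/12
  949/240 399/100 453/100 321/80
  67/16 417/100 83/20 289/80
  53/12 17/4 19/5 43/12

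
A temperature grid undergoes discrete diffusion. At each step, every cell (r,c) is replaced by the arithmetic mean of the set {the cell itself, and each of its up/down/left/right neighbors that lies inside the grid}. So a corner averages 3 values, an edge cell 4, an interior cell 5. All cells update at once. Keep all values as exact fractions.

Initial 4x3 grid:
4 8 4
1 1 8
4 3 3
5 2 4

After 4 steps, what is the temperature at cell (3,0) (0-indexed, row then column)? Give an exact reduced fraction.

Step 1: cell (3,0) = 11/3
Step 2: cell (3,0) = 125/36
Step 3: cell (3,0) = 6961/2160
Step 4: cell (3,0) = 109319/32400
Full grid after step 4:
  507481/129600 1243693/288000 577331/129600
  808961/216000 464737/120000 461543/108000
  726301/216000 164317/45000 44857/12000
  109319/32400 1462007/432000 26057/7200

Answer: 109319/32400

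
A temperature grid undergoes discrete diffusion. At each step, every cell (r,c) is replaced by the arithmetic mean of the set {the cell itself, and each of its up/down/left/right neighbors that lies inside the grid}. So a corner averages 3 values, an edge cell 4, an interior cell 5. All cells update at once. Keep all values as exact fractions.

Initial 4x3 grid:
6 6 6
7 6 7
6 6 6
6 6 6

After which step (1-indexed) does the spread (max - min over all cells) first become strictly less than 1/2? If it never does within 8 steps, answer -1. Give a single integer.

Step 1: max=32/5, min=6, spread=2/5
  -> spread < 1/2 first at step 1
Step 2: max=757/120, min=6, spread=37/120
Step 3: max=6757/1080, min=437/72, spread=101/540
Step 4: max=168551/27000, min=27391/4500, spread=841/5400
Step 5: max=378379/60750, min=990299/162000, spread=11227/97200
Step 6: max=604734341/97200000, min=49589543/8100000, spread=386393/3888000
Step 7: max=5433699481/874800000, min=2981441437/486000000, spread=41940559/546750000
Step 8: max=2171896076621/349920000000, min=179044281083/29160000000, spread=186917629/2799360000

Answer: 1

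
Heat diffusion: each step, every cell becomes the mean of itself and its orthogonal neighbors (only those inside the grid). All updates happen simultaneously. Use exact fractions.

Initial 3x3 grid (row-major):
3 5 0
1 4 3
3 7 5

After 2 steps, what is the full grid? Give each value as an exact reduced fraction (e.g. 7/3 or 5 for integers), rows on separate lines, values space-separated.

After step 1:
  3 3 8/3
  11/4 4 3
  11/3 19/4 5
After step 2:
  35/12 19/6 26/9
  161/48 7/2 11/3
  67/18 209/48 17/4

Answer: 35/12 19/6 26/9
161/48 7/2 11/3
67/18 209/48 17/4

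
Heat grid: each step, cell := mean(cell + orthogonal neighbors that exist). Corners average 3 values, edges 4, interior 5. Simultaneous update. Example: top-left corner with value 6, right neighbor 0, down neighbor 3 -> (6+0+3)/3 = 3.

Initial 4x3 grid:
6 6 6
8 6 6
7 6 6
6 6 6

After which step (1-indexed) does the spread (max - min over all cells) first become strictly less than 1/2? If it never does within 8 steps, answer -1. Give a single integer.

Answer: 3

Derivation:
Step 1: max=27/4, min=6, spread=3/4
Step 2: max=797/120, min=6, spread=77/120
Step 3: max=23303/3600, min=1091/180, spread=1483/3600
  -> spread < 1/2 first at step 3
Step 4: max=693581/108000, min=33043/5400, spread=10907/36000
Step 5: max=6189461/972000, min=664439/108000, spread=20951/97200
Step 6: max=616274039/97200000, min=60091909/9720000, spread=15354949/97200000
Step 7: max=2764529467/437400000, min=3616412431/583200000, spread=8355223/69984000
Step 8: max=330944606881/52488000000, min=24169404931/3888000000, spread=14904449/167961600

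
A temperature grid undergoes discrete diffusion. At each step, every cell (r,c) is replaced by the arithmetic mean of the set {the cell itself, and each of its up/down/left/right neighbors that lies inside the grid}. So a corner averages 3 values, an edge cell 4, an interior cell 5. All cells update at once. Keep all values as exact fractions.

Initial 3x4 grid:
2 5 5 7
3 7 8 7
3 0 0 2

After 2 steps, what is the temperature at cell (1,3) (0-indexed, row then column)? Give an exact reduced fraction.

Step 1: cell (1,3) = 6
Step 2: cell (1,3) = 311/60
Full grid after step 2:
  71/18 71/15 341/60 223/36
  821/240 21/5 99/20 311/60
  11/4 29/10 67/20 23/6

Answer: 311/60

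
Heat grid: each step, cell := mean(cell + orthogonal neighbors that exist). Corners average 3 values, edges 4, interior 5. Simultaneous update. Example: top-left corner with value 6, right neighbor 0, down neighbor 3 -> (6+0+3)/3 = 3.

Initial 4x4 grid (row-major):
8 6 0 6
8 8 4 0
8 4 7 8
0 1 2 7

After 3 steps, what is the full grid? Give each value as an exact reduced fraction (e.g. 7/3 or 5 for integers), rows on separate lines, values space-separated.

Answer: 1385/216 1252/225 1327/300 451/120
22237/3600 16441/3000 4609/1000 5183/1200
5971/1200 2433/500 1762/375 17177/3600
41/10 4721/1200 16007/3600 521/108

Derivation:
After step 1:
  22/3 11/2 4 2
  8 6 19/5 9/2
  5 28/5 5 11/2
  3 7/4 17/4 17/3
After step 2:
  125/18 137/24 153/40 7/2
  79/12 289/50 233/50 79/20
  27/5 467/100 483/100 31/6
  13/4 73/20 25/6 185/36
After step 3:
  1385/216 1252/225 1327/300 451/120
  22237/3600 16441/3000 4609/1000 5183/1200
  5971/1200 2433/500 1762/375 17177/3600
  41/10 4721/1200 16007/3600 521/108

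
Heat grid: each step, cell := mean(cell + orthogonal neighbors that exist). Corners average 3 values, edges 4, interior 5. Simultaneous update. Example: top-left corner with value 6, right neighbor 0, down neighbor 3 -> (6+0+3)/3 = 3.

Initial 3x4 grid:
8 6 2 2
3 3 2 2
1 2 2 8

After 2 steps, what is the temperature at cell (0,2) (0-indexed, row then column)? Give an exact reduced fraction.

Answer: 239/80

Derivation:
Step 1: cell (0,2) = 3
Step 2: cell (0,2) = 239/80
Full grid after step 2:
  85/18 997/240 239/80 17/6
  877/240 159/50 77/25 117/40
  31/12 107/40 117/40 11/3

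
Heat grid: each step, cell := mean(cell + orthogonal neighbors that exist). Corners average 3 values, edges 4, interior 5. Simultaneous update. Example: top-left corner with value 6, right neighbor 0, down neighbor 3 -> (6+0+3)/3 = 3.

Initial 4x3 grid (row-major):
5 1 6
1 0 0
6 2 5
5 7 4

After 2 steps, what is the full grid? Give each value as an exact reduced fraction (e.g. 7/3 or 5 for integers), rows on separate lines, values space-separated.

Answer: 25/9 127/60 97/36
289/120 271/100 259/120
33/8 311/100 89/24
14/3 119/24 151/36

Derivation:
After step 1:
  7/3 3 7/3
  3 4/5 11/4
  7/2 4 11/4
  6 9/2 16/3
After step 2:
  25/9 127/60 97/36
  289/120 271/100 259/120
  33/8 311/100 89/24
  14/3 119/24 151/36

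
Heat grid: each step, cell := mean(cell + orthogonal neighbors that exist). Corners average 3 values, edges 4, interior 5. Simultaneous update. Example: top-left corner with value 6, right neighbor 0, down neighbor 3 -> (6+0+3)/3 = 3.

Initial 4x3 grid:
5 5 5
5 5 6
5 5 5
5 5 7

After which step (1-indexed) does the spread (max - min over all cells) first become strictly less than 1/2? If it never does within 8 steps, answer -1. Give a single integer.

Answer: 3

Derivation:
Step 1: max=23/4, min=5, spread=3/4
Step 2: max=203/36, min=5, spread=23/36
Step 3: max=1177/216, min=1007/200, spread=559/1350
  -> spread < 1/2 first at step 3
Step 4: max=350527/64800, min=27361/5400, spread=4439/12960
Step 5: max=20792333/3888000, min=551443/108000, spread=188077/777600
Step 6: max=1241445727/233280000, min=12448237/2430000, spread=1856599/9331200
Step 7: max=74108696693/13996800000, min=3000429757/583200000, spread=83935301/559872000
Step 8: max=4433159654287/839808000000, min=60166869221/11664000000, spread=809160563/6718464000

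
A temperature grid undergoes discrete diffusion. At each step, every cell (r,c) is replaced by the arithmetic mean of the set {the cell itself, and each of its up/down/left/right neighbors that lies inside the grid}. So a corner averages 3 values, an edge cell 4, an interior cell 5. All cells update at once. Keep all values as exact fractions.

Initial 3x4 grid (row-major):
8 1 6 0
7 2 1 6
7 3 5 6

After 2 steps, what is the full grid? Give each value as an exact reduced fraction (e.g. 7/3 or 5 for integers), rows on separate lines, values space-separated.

Answer: 187/36 863/240 57/16 37/12
99/20 213/50 79/25 203/48
191/36 247/60 53/12 38/9

Derivation:
After step 1:
  16/3 17/4 2 4
  6 14/5 4 13/4
  17/3 17/4 15/4 17/3
After step 2:
  187/36 863/240 57/16 37/12
  99/20 213/50 79/25 203/48
  191/36 247/60 53/12 38/9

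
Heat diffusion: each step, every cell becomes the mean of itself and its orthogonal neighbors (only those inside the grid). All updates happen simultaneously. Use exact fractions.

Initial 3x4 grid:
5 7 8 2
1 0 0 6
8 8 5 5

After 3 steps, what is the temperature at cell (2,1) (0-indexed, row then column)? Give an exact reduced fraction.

Answer: 6599/1440

Derivation:
Step 1: cell (2,1) = 21/4
Step 2: cell (2,1) = 1117/240
Step 3: cell (2,1) = 6599/1440
Full grid after step 3:
  9107/2160 6199/1440 6073/1440 4789/1080
  2089/480 839/200 5207/1200 2429/576
  9817/2160 6599/1440 6313/1440 608/135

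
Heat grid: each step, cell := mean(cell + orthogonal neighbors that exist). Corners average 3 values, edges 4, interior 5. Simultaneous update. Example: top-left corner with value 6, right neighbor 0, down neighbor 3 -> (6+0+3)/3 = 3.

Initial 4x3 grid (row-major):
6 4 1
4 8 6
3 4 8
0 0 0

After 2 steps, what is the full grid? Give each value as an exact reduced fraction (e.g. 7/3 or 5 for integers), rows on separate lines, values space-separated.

Answer: 44/9 1097/240 85/18
67/15 511/100 1147/240
17/5 361/100 1051/240
19/12 139/60 49/18

Derivation:
After step 1:
  14/3 19/4 11/3
  21/4 26/5 23/4
  11/4 23/5 9/2
  1 1 8/3
After step 2:
  44/9 1097/240 85/18
  67/15 511/100 1147/240
  17/5 361/100 1051/240
  19/12 139/60 49/18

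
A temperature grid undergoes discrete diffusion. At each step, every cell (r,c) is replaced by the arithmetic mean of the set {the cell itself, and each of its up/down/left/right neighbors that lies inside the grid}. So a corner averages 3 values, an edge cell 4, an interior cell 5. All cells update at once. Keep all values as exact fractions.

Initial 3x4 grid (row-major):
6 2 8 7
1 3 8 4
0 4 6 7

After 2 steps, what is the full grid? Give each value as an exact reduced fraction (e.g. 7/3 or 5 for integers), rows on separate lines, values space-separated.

After step 1:
  3 19/4 25/4 19/3
  5/2 18/5 29/5 13/2
  5/3 13/4 25/4 17/3
After step 2:
  41/12 22/5 347/60 229/36
  323/120 199/50 142/25 243/40
  89/36 443/120 629/120 221/36

Answer: 41/12 22/5 347/60 229/36
323/120 199/50 142/25 243/40
89/36 443/120 629/120 221/36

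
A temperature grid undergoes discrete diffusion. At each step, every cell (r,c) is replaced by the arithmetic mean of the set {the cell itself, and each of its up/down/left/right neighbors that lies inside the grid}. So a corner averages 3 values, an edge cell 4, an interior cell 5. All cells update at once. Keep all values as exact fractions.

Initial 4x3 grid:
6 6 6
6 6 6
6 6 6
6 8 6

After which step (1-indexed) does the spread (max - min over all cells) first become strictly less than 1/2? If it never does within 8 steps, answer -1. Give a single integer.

Answer: 3

Derivation:
Step 1: max=20/3, min=6, spread=2/3
Step 2: max=787/120, min=6, spread=67/120
Step 3: max=6917/1080, min=6, spread=437/1080
  -> spread < 1/2 first at step 3
Step 4: max=2749531/432000, min=3009/500, spread=29951/86400
Step 5: max=24543821/3888000, min=20408/3375, spread=206761/777600
Step 6: max=9787395571/1555200000, min=16365671/2700000, spread=14430763/62208000
Step 7: max=584979741689/93312000000, min=1313652727/216000000, spread=139854109/746496000
Step 8: max=35014791890251/5598720000000, min=118491228977/19440000000, spread=7114543559/44789760000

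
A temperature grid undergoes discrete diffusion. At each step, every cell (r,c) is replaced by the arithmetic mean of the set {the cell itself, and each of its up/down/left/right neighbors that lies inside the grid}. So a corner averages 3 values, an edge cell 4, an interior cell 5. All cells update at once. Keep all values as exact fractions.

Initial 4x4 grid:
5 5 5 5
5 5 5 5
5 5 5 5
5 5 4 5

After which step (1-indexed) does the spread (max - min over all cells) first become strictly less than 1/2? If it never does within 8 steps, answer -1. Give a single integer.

Step 1: max=5, min=14/3, spread=1/3
  -> spread < 1/2 first at step 1
Step 2: max=5, min=569/120, spread=31/120
Step 3: max=5, min=5189/1080, spread=211/1080
Step 4: max=5, min=523157/108000, spread=16843/108000
Step 5: max=44921/9000, min=4721357/972000, spread=130111/972000
Step 6: max=2692841/540000, min=142157633/29160000, spread=3255781/29160000
Step 7: max=2688893/540000, min=4273646309/874800000, spread=82360351/874800000
Step 8: max=483493559/97200000, min=128468683109/26244000000, spread=2074577821/26244000000

Answer: 1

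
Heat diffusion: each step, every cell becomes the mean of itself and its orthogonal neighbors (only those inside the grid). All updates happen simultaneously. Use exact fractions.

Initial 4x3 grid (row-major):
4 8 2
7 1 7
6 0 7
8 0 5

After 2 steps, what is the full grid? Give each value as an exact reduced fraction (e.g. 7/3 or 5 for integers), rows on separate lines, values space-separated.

Answer: 175/36 407/80 41/9
1241/240 199/50 289/60
1033/240 413/100 79/20
79/18 883/240 4

Derivation:
After step 1:
  19/3 15/4 17/3
  9/2 23/5 17/4
  21/4 14/5 19/4
  14/3 13/4 4
After step 2:
  175/36 407/80 41/9
  1241/240 199/50 289/60
  1033/240 413/100 79/20
  79/18 883/240 4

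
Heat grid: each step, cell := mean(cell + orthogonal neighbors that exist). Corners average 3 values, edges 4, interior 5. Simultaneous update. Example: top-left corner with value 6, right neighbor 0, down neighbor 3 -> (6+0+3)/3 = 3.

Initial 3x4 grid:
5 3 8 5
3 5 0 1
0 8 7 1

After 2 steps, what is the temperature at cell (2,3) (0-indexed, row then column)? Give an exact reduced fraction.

Step 1: cell (2,3) = 3
Step 2: cell (2,3) = 35/12
Full grid after step 2:
  73/18 1003/240 1087/240 125/36
  863/240 43/10 71/20 817/240
  143/36 247/60 81/20 35/12

Answer: 35/12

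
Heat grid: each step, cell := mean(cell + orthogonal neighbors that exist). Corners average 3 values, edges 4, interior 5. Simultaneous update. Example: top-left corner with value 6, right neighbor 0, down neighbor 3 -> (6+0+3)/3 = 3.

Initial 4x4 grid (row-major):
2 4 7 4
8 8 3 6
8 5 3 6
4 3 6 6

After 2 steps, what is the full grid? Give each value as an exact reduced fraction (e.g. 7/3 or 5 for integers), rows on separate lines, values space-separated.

After step 1:
  14/3 21/4 9/2 17/3
  13/2 28/5 27/5 19/4
  25/4 27/5 23/5 21/4
  5 9/2 9/2 6
After step 2:
  197/36 1201/240 1249/240 179/36
  1381/240 563/100 497/100 79/15
  463/80 527/100 503/100 103/20
  21/4 97/20 49/10 21/4

Answer: 197/36 1201/240 1249/240 179/36
1381/240 563/100 497/100 79/15
463/80 527/100 503/100 103/20
21/4 97/20 49/10 21/4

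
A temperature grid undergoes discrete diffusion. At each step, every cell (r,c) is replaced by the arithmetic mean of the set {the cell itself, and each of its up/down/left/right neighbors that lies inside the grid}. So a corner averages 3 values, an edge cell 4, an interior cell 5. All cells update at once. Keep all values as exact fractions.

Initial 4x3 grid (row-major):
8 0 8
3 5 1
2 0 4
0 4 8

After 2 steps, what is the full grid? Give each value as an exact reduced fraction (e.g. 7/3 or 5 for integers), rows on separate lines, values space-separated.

Answer: 161/36 823/240 17/4
673/240 381/100 251/80
43/16 123/50 193/48
25/12 10/3 139/36

Derivation:
After step 1:
  11/3 21/4 3
  9/2 9/5 9/2
  5/4 3 13/4
  2 3 16/3
After step 2:
  161/36 823/240 17/4
  673/240 381/100 251/80
  43/16 123/50 193/48
  25/12 10/3 139/36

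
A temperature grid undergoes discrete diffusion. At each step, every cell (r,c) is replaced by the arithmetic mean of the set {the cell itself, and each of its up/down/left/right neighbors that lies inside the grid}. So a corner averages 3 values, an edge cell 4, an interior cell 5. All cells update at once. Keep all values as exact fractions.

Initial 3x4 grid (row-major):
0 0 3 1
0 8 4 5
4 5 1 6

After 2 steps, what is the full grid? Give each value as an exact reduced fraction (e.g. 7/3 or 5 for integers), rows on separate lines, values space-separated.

After step 1:
  0 11/4 2 3
  3 17/5 21/5 4
  3 9/2 4 4
After step 2:
  23/12 163/80 239/80 3
  47/20 357/100 88/25 19/5
  7/2 149/40 167/40 4

Answer: 23/12 163/80 239/80 3
47/20 357/100 88/25 19/5
7/2 149/40 167/40 4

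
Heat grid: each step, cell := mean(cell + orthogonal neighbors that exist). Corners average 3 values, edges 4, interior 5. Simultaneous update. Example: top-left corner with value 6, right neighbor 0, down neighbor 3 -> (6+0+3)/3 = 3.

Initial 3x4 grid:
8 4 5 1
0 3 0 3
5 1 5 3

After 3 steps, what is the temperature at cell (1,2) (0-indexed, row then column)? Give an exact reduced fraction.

Step 1: cell (1,2) = 16/5
Step 2: cell (1,2) = 113/50
Step 3: cell (1,2) = 4561/1500
Full grid after step 3:
  1261/360 1087/300 3413/1200 2099/720
  693/200 5693/2000 4561/1500 36491/14400
  2017/720 7271/2400 18553/7200 3101/1080

Answer: 4561/1500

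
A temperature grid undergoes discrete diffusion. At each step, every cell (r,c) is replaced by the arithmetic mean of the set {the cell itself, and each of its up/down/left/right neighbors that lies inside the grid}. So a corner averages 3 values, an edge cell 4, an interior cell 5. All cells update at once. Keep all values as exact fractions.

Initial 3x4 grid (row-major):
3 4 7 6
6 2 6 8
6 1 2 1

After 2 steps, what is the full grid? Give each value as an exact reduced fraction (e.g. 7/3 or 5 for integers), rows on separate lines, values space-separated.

After step 1:
  13/3 4 23/4 7
  17/4 19/5 5 21/4
  13/3 11/4 5/2 11/3
After step 2:
  151/36 1073/240 87/16 6
  1003/240 99/25 223/50 251/48
  34/9 803/240 167/48 137/36

Answer: 151/36 1073/240 87/16 6
1003/240 99/25 223/50 251/48
34/9 803/240 167/48 137/36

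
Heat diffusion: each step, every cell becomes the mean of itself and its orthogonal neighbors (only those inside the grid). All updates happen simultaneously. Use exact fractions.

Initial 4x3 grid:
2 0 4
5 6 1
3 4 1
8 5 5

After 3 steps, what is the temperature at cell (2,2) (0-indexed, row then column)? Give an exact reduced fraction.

Step 1: cell (2,2) = 11/4
Step 2: cell (2,2) = 793/240
Step 3: cell (2,2) = 5033/1440
Full grid after step 3:
  1673/540 697/240 5587/2160
  1321/360 1303/400 4289/1440
  3149/720 1589/400 5033/1440
  5179/1080 143/32 8533/2160

Answer: 5033/1440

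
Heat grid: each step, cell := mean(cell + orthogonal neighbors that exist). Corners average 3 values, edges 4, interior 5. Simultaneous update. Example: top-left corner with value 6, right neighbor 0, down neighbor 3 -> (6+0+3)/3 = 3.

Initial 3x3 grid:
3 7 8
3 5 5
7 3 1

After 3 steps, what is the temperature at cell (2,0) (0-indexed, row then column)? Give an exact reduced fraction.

Answer: 4573/1080

Derivation:
Step 1: cell (2,0) = 13/3
Step 2: cell (2,0) = 77/18
Step 3: cell (2,0) = 4573/1080
Full grid after step 3:
  10541/2160 24769/4800 5693/1080
  32941/7200 6971/1500 68807/14400
  4573/1080 1901/450 3037/720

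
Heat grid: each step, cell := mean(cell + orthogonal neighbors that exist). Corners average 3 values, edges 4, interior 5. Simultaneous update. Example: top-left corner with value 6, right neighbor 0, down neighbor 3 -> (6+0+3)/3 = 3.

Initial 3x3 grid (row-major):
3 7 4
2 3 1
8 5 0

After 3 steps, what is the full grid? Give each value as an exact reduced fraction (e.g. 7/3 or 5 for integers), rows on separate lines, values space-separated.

Answer: 2927/720 6013/1600 2467/720
4841/1200 7293/2000 1883/600
182/45 711/200 553/180

Derivation:
After step 1:
  4 17/4 4
  4 18/5 2
  5 4 2
After step 2:
  49/12 317/80 41/12
  83/20 357/100 29/10
  13/3 73/20 8/3
After step 3:
  2927/720 6013/1600 2467/720
  4841/1200 7293/2000 1883/600
  182/45 711/200 553/180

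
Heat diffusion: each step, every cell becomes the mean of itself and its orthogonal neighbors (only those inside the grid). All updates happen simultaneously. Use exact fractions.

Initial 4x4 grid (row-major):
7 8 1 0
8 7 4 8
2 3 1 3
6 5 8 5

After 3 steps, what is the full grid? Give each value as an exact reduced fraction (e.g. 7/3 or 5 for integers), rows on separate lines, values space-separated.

After step 1:
  23/3 23/4 13/4 3
  6 6 21/5 15/4
  19/4 18/5 19/5 17/4
  13/3 11/2 19/4 16/3
After step 2:
  233/36 17/3 81/20 10/3
  293/48 511/100 21/5 19/5
  1121/240 473/100 103/25 257/60
  175/36 1091/240 1163/240 43/9
After step 3:
  2627/432 19169/3600 69/16 671/180
  40243/7200 30973/6000 532/125 937/240
  36659/7200 6953/1500 5323/1200 15283/3600
  1267/270 34169/7200 32921/7200 10013/2160

Answer: 2627/432 19169/3600 69/16 671/180
40243/7200 30973/6000 532/125 937/240
36659/7200 6953/1500 5323/1200 15283/3600
1267/270 34169/7200 32921/7200 10013/2160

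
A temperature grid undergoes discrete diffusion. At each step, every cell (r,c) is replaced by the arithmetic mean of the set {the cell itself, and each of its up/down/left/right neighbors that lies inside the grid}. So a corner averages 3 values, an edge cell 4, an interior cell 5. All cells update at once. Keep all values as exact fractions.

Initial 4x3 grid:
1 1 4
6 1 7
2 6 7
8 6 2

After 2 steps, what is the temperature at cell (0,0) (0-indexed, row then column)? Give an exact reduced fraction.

Answer: 83/36

Derivation:
Step 1: cell (0,0) = 8/3
Step 2: cell (0,0) = 83/36
Full grid after step 2:
  83/36 757/240 7/2
  223/60 88/25 369/80
  133/30 251/50 393/80
  49/9 607/120 16/3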